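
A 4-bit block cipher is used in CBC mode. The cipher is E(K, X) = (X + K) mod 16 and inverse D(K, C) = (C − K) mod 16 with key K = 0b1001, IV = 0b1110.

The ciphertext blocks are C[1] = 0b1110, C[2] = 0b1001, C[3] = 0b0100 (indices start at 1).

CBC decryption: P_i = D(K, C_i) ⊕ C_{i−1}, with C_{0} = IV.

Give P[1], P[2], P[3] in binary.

P[1]: D(K, 0b1110) = 0b0101; 0b0101 ⊕ 0b1110 = 0b1011.
P[2]: D(K, 0b1001) = 0b0000; 0b0000 ⊕ 0b1110 = 0b1110.
P[3]: D(K, 0b0100) = 0b1011; 0b1011 ⊕ 0b1001 = 0b0010.

P[1] = 0b1011, P[2] = 0b1110, P[3] = 0b0010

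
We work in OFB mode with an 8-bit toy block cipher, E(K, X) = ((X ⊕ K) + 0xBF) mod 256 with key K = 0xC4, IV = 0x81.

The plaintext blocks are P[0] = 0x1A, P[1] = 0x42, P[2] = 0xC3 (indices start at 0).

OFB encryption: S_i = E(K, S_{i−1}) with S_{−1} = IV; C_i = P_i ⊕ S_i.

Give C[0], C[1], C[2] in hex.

C[0]: S = E(K, 0x81) = 0x04; 0x1A ⊕ 0x04 = 0x1E.
C[1]: S = E(K, 0x04) = 0x7F; 0x42 ⊕ 0x7F = 0x3D.
C[2]: S = E(K, 0x7F) = 0x7A; 0xC3 ⊕ 0x7A = 0xB9.

C[0] = 0x1E, C[1] = 0x3D, C[2] = 0xB9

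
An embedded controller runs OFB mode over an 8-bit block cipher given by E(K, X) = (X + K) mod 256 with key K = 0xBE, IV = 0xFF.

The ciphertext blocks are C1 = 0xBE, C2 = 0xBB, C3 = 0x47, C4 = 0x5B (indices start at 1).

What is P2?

OFB decryption: S_i = E(K, S_{i−1}) with S_{0} = IV; P_i = C_i ⊕ S_i.
P1: S = E(K, 0xFF) = 0xBD; 0xBE ⊕ 0xBD = 0x03.
P2: S = E(K, 0xBD) = 0x7B; 0xBB ⊕ 0x7B = 0xC0.

P2 = 0xC0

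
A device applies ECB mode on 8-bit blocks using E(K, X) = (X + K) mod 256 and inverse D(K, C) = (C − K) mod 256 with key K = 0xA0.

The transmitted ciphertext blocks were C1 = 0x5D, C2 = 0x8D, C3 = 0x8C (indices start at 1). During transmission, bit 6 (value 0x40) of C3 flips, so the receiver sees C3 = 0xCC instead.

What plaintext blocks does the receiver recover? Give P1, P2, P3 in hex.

ECB decryption: P_i = D(K, C_i).
Only C3 changed, to 0xCC. In ECB, a change in C_i affects only P_i. Decrypting the received ciphertext:
P1: D(K, 0x5D) = 0xBD.
P2: D(K, 0x8D) = 0xED.
P3: D(K, 0xCC) = 0x2C.
Blocks that differ from the original plaintext: P3.

P1 = 0xBD, P2 = 0xED, P3 = 0x2C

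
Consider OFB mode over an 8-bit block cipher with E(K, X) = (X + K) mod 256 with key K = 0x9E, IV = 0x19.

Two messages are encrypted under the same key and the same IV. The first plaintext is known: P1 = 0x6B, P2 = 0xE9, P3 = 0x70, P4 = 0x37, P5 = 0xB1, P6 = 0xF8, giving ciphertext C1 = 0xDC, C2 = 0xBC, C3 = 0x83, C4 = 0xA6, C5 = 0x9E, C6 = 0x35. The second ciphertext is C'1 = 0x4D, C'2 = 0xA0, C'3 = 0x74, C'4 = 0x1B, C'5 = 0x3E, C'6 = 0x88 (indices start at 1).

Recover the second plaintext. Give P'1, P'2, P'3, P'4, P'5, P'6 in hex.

P'1 = 0xFA, P'2 = 0xF5, P'3 = 0x87, P'4 = 0x8A, P'5 = 0x11, P'6 = 0x45

In OFB with a reused IV, both messages share the same keystream S_i, so C_i ⊕ C'_i = P_i ⊕ P'_i and thus P'_i = P_i ⊕ C_i ⊕ C'_i.
P'1: 0x6B ⊕ 0xDC ⊕ 0x4D = 0xFA.
P'2: 0xE9 ⊕ 0xBC ⊕ 0xA0 = 0xF5.
P'3: 0x70 ⊕ 0x83 ⊕ 0x74 = 0x87.
P'4: 0x37 ⊕ 0xA6 ⊕ 0x1B = 0x8A.
P'5: 0xB1 ⊕ 0x9E ⊕ 0x3E = 0x11.
P'6: 0xF8 ⊕ 0x35 ⊕ 0x88 = 0x45.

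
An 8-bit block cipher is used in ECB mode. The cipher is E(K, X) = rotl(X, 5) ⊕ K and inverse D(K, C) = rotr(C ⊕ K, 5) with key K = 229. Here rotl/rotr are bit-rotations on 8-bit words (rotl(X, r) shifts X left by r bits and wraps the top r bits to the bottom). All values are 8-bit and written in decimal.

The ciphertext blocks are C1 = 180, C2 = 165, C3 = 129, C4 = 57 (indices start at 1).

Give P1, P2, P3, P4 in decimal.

ECB decryption: P_i = D(K, C_i).
P1: D(K, 180) = 138.
P2: D(K, 165) = 2.
P3: D(K, 129) = 35.
P4: D(K, 57) = 230.

P1 = 138, P2 = 2, P3 = 35, P4 = 230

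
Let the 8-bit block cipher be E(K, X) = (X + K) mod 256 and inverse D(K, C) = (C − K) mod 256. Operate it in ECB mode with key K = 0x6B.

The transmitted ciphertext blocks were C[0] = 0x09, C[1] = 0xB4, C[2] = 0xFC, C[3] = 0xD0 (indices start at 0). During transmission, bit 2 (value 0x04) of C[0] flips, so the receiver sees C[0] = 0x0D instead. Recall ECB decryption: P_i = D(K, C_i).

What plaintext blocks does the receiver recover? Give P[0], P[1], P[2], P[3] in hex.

P[0] = 0xA2, P[1] = 0x49, P[2] = 0x91, P[3] = 0x65

Only C[0] changed, to 0x0D. In ECB, a change in C_i affects only P_i. Decrypting the received ciphertext:
P[0]: D(K, 0x0D) = 0xA2.
P[1]: D(K, 0xB4) = 0x49.
P[2]: D(K, 0xFC) = 0x91.
P[3]: D(K, 0xD0) = 0x65.
Blocks that differ from the original plaintext: P[0].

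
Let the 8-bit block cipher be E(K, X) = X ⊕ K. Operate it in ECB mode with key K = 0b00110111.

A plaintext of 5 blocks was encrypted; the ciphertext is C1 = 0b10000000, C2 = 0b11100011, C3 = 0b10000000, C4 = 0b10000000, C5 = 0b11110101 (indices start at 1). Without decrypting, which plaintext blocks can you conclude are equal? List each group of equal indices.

ECB encrypts each block independently with the same key, so equal ciphertext blocks imply equal plaintext blocks.
C1 = C3 = C4 = 0b10000000, so P1 = P3 = P4.

P1 = P3 = P4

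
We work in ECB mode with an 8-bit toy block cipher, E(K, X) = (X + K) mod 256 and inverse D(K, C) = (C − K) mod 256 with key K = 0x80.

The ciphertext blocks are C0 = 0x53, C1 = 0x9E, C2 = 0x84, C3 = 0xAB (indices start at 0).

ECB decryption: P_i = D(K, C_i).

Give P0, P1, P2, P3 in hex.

P0: D(K, 0x53) = 0xD3.
P1: D(K, 0x9E) = 0x1E.
P2: D(K, 0x84) = 0x04.
P3: D(K, 0xAB) = 0x2B.

P0 = 0xD3, P1 = 0x1E, P2 = 0x04, P3 = 0x2B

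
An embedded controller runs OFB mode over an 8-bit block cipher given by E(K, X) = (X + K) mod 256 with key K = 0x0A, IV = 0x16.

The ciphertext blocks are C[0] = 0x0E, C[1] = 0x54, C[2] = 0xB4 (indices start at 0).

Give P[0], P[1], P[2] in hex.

OFB decryption: S_i = E(K, S_{i−1}) with S_{−1} = IV; P_i = C_i ⊕ S_i.
P[0]: S = E(K, 0x16) = 0x20; 0x0E ⊕ 0x20 = 0x2E.
P[1]: S = E(K, 0x20) = 0x2A; 0x54 ⊕ 0x2A = 0x7E.
P[2]: S = E(K, 0x2A) = 0x34; 0xB4 ⊕ 0x34 = 0x80.

P[0] = 0x2E, P[1] = 0x7E, P[2] = 0x80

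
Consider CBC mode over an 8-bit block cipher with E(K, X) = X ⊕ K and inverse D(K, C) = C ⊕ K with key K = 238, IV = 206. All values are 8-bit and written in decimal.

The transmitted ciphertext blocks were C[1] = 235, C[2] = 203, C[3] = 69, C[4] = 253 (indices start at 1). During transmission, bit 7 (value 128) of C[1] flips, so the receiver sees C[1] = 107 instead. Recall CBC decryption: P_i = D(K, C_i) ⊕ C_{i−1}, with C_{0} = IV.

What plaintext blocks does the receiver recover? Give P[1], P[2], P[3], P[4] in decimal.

P[1] = 75, P[2] = 78, P[3] = 96, P[4] = 86

Only C[1] changed, to 107. In CBC, a change in C_i garbles P_i and flips the same bit in P_{i+1}. Decrypting the received ciphertext:
P[1]: D(K, 107) = 133; 133 ⊕ 206 = 75.
P[2]: D(K, 203) = 37; 37 ⊕ 107 = 78.
P[3]: D(K, 69) = 171; 171 ⊕ 203 = 96.
P[4]: D(K, 253) = 19; 19 ⊕ 69 = 86.
Blocks that differ from the original plaintext: P[1], P[2].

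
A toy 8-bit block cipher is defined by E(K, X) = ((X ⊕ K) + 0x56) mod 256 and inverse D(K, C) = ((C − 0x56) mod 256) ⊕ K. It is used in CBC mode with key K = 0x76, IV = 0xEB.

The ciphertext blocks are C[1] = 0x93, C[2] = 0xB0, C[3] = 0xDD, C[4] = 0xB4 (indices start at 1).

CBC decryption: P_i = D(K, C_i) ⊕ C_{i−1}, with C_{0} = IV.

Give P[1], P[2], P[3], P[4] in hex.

P[1]: D(K, 0x93) = 0x4B; 0x4B ⊕ 0xEB = 0xA0.
P[2]: D(K, 0xB0) = 0x2C; 0x2C ⊕ 0x93 = 0xBF.
P[3]: D(K, 0xDD) = 0xF1; 0xF1 ⊕ 0xB0 = 0x41.
P[4]: D(K, 0xB4) = 0x28; 0x28 ⊕ 0xDD = 0xF5.

P[1] = 0xA0, P[2] = 0xBF, P[3] = 0x41, P[4] = 0xF5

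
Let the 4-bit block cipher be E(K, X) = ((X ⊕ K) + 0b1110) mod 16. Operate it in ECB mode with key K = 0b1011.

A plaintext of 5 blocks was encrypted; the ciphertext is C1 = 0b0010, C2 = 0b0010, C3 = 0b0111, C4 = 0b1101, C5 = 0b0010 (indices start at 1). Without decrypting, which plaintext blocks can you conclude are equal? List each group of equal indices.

ECB encrypts each block independently with the same key, so equal ciphertext blocks imply equal plaintext blocks.
C1 = C2 = C5 = 0b0010, so P1 = P2 = P5.

P1 = P2 = P5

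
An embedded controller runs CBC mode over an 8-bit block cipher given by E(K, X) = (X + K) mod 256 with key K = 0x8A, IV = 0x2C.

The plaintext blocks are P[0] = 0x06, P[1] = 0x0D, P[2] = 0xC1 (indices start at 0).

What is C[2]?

CBC encryption: C_i = E(K, P_i ⊕ C_{i−1}), with C_{−1} = IV.
C[0]: P[0] ⊕ 0x2C = 0x2A; E(K, 0x2A) = 0xB4.
C[1]: P[1] ⊕ 0xB4 = 0xB9; E(K, 0xB9) = 0x43.
C[2]: P[2] ⊕ 0x43 = 0x82; E(K, 0x82) = 0x0C.

C[2] = 0x0C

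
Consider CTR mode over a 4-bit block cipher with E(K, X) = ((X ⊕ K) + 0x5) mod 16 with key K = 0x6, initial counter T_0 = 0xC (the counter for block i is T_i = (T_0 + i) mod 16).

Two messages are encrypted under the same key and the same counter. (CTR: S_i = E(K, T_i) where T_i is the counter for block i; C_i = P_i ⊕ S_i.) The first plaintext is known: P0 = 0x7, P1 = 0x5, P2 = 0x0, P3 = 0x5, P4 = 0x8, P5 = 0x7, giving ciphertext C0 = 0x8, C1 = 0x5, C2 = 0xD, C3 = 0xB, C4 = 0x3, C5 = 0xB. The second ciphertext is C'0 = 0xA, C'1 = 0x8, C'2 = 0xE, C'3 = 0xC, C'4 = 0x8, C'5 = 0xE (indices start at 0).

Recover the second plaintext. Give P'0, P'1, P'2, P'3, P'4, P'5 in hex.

In CTR with a reused counter, both messages share the same keystream S_i, so C_i ⊕ C'_i = P_i ⊕ P'_i and thus P'_i = P_i ⊕ C_i ⊕ C'_i.
P'0: 0x7 ⊕ 0x8 ⊕ 0xA = 0x5.
P'1: 0x5 ⊕ 0x5 ⊕ 0x8 = 0x8.
P'2: 0x0 ⊕ 0xD ⊕ 0xE = 0x3.
P'3: 0x5 ⊕ 0xB ⊕ 0xC = 0x2.
P'4: 0x8 ⊕ 0x3 ⊕ 0x8 = 0x3.
P'5: 0x7 ⊕ 0xB ⊕ 0xE = 0x2.

P'0 = 0x5, P'1 = 0x8, P'2 = 0x3, P'3 = 0x2, P'4 = 0x3, P'5 = 0x2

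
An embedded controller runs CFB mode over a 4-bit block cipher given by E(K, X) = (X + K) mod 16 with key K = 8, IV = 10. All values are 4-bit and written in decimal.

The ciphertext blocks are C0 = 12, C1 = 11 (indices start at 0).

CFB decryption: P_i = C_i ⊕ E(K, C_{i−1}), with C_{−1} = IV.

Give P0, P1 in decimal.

P0: E(K, 10) = 2; 12 ⊕ 2 = 14.
P1: E(K, 12) = 4; 11 ⊕ 4 = 15.

P0 = 14, P1 = 15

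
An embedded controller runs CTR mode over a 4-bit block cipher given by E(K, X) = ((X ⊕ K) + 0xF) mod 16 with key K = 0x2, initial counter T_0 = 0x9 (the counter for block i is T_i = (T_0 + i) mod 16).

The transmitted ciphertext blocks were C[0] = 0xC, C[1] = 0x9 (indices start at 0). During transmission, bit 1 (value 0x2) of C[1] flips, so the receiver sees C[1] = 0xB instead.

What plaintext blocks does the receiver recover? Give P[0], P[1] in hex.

CTR decryption: S_i = E(K, T_i) where T_i is the counter for block i; P_i = C_i ⊕ S_i.
Only C[1] changed, to 0xB. In CTR, a change in C_i flips the same bit in P_i only; the keystream is unaffected. Decrypting the received ciphertext:
P[0]: T = 0x9, S = E(K, T) = 0xA; 0xC ⊕ 0xA = 0x6.
P[1]: T = 0xA, S = E(K, T) = 0x7; 0xB ⊕ 0x7 = 0xC.
Blocks that differ from the original plaintext: P[1].

P[0] = 0x6, P[1] = 0xC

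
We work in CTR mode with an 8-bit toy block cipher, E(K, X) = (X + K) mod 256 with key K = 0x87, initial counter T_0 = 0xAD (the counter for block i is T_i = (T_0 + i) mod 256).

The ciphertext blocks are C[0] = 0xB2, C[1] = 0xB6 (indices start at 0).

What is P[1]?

P[1] = 0x83

CTR decryption: S_i = E(K, T_i) where T_i is the counter for block i; P_i = C_i ⊕ S_i.
P[1]: T = 0xAE, S = E(K, T) = 0x35; 0xB6 ⊕ 0x35 = 0x83.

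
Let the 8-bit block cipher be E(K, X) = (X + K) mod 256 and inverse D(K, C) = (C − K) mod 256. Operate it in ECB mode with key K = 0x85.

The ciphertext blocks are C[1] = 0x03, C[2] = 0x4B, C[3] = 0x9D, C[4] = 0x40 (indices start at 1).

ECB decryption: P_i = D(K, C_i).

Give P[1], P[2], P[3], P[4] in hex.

P[1] = 0x7E, P[2] = 0xC6, P[3] = 0x18, P[4] = 0xBB

P[1]: D(K, 0x03) = 0x7E.
P[2]: D(K, 0x4B) = 0xC6.
P[3]: D(K, 0x9D) = 0x18.
P[4]: D(K, 0x40) = 0xBB.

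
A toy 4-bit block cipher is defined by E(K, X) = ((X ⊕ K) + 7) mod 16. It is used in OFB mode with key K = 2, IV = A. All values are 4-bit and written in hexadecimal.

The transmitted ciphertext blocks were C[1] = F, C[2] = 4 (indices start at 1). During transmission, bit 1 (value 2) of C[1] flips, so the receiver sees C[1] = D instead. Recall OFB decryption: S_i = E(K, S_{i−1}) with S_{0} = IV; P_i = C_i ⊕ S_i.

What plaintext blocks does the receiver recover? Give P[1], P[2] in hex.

P[1] = 2, P[2] = 0

Only C[1] changed, to D. In OFB, a change in C_i flips the same bit in P_i only; the keystream is unaffected. Decrypting the received ciphertext:
P[1]: S = E(K, A) = F; D ⊕ F = 2.
P[2]: S = E(K, F) = 4; 4 ⊕ 4 = 0.
Blocks that differ from the original plaintext: P[1].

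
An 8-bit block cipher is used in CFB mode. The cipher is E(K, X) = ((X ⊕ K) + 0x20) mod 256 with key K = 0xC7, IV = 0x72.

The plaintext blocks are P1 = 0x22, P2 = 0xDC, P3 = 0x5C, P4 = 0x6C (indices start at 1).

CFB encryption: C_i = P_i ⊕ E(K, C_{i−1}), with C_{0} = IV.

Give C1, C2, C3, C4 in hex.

C1 = 0xF7, C2 = 0x8C, C3 = 0x37, C4 = 0x7C

C1: E(K, 0x72) = 0xD5; 0x22 ⊕ 0xD5 = 0xF7.
C2: E(K, 0xF7) = 0x50; 0xDC ⊕ 0x50 = 0x8C.
C3: E(K, 0x8C) = 0x6B; 0x5C ⊕ 0x6B = 0x37.
C4: E(K, 0x37) = 0x10; 0x6C ⊕ 0x10 = 0x7C.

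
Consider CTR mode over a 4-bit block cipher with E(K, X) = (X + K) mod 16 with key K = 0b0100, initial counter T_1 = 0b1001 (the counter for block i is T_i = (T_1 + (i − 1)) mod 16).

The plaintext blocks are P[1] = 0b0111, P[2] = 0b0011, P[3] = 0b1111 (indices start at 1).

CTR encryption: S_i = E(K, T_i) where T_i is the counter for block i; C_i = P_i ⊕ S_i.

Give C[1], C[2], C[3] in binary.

C[1] = 0b1010, C[2] = 0b1101, C[3] = 0b0000

C[1]: T = 0b1001, S = E(K, T) = 0b1101; 0b0111 ⊕ 0b1101 = 0b1010.
C[2]: T = 0b1010, S = E(K, T) = 0b1110; 0b0011 ⊕ 0b1110 = 0b1101.
C[3]: T = 0b1011, S = E(K, T) = 0b1111; 0b1111 ⊕ 0b1111 = 0b0000.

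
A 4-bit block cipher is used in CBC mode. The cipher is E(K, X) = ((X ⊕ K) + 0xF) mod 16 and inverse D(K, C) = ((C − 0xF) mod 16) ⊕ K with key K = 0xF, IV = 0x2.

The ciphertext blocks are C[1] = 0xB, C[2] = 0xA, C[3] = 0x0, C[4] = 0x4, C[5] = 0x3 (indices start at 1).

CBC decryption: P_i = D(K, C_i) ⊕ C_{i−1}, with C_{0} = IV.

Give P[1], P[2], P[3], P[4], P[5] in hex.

P[1] = 0x1, P[2] = 0xF, P[3] = 0x4, P[4] = 0xA, P[5] = 0xF

P[1]: D(K, 0xB) = 0x3; 0x3 ⊕ 0x2 = 0x1.
P[2]: D(K, 0xA) = 0x4; 0x4 ⊕ 0xB = 0xF.
P[3]: D(K, 0x0) = 0xE; 0xE ⊕ 0xA = 0x4.
P[4]: D(K, 0x4) = 0xA; 0xA ⊕ 0x0 = 0xA.
P[5]: D(K, 0x3) = 0xB; 0xB ⊕ 0x4 = 0xF.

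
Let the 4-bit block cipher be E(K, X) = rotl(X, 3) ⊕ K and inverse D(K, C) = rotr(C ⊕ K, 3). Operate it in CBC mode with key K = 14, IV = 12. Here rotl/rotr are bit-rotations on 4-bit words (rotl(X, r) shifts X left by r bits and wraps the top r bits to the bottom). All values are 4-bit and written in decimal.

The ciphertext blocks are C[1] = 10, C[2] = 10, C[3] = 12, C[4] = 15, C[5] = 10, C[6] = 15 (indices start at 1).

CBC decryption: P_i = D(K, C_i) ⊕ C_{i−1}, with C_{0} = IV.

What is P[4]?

P[4] = 14

P[4]: D(K, 15) = 2; 2 ⊕ 12 = 14.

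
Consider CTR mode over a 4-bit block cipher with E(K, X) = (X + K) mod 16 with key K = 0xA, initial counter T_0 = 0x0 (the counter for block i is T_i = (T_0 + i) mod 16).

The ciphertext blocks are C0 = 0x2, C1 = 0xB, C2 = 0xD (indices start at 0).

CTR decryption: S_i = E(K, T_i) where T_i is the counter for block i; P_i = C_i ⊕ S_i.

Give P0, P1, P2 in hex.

P0: T = 0x0, S = E(K, T) = 0xA; 0x2 ⊕ 0xA = 0x8.
P1: T = 0x1, S = E(K, T) = 0xB; 0xB ⊕ 0xB = 0x0.
P2: T = 0x2, S = E(K, T) = 0xC; 0xD ⊕ 0xC = 0x1.

P0 = 0x8, P1 = 0x0, P2 = 0x1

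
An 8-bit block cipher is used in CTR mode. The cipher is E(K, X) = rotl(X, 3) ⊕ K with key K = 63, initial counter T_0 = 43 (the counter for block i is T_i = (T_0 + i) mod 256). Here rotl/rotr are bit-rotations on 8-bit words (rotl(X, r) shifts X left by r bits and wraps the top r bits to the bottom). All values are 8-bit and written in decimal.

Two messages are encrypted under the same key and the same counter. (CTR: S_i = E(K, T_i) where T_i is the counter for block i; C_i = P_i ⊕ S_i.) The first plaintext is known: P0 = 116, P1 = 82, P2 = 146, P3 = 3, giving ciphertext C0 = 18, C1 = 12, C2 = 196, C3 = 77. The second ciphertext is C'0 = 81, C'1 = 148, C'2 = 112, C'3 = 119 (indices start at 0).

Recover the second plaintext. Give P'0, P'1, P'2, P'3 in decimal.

P'0 = 55, P'1 = 202, P'2 = 38, P'3 = 57

In CTR with a reused counter, both messages share the same keystream S_i, so C_i ⊕ C'_i = P_i ⊕ P'_i and thus P'_i = P_i ⊕ C_i ⊕ C'_i.
P'0: 116 ⊕ 18 ⊕ 81 = 55.
P'1: 82 ⊕ 12 ⊕ 148 = 202.
P'2: 146 ⊕ 196 ⊕ 112 = 38.
P'3: 3 ⊕ 77 ⊕ 119 = 57.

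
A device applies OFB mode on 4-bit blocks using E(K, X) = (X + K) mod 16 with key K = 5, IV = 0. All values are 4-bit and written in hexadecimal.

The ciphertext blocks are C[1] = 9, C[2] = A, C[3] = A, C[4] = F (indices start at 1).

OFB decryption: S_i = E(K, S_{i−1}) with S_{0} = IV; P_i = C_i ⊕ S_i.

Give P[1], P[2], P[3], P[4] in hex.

P[1]: S = E(K, 0) = 5; 9 ⊕ 5 = C.
P[2]: S = E(K, 5) = A; A ⊕ A = 0.
P[3]: S = E(K, A) = F; A ⊕ F = 5.
P[4]: S = E(K, F) = 4; F ⊕ 4 = B.

P[1] = C, P[2] = 0, P[3] = 5, P[4] = B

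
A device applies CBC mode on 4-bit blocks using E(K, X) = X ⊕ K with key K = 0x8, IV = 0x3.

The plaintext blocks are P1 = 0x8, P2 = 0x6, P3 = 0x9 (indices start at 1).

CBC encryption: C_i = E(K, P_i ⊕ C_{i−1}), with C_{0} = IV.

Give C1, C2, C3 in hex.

C1 = 0x3, C2 = 0xD, C3 = 0xC

C1: P1 ⊕ 0x3 = 0xB; E(K, 0xB) = 0x3.
C2: P2 ⊕ 0x3 = 0x5; E(K, 0x5) = 0xD.
C3: P3 ⊕ 0xD = 0x4; E(K, 0x4) = 0xC.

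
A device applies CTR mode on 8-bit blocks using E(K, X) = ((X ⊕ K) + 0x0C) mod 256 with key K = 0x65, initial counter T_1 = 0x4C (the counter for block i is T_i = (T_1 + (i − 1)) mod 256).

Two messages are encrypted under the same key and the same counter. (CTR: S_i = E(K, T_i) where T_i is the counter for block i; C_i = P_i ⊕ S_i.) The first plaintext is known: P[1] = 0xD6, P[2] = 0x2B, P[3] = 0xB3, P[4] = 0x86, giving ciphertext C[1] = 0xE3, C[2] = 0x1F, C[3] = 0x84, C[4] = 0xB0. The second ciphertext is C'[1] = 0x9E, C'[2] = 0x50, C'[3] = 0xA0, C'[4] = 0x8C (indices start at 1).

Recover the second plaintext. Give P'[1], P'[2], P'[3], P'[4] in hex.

In CTR with a reused counter, both messages share the same keystream S_i, so C_i ⊕ C'_i = P_i ⊕ P'_i and thus P'_i = P_i ⊕ C_i ⊕ C'_i.
P'[1]: 0xD6 ⊕ 0xE3 ⊕ 0x9E = 0xAB.
P'[2]: 0x2B ⊕ 0x1F ⊕ 0x50 = 0x64.
P'[3]: 0xB3 ⊕ 0x84 ⊕ 0xA0 = 0x97.
P'[4]: 0x86 ⊕ 0xB0 ⊕ 0x8C = 0xBA.

P'[1] = 0xAB, P'[2] = 0x64, P'[3] = 0x97, P'[4] = 0xBA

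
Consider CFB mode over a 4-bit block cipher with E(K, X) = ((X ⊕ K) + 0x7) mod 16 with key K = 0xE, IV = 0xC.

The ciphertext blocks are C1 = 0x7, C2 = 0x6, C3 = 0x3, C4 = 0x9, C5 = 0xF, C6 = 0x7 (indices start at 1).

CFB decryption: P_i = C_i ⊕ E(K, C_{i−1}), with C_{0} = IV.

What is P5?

P5: E(K, 0x9) = 0xE; 0xF ⊕ 0xE = 0x1.

P5 = 0x1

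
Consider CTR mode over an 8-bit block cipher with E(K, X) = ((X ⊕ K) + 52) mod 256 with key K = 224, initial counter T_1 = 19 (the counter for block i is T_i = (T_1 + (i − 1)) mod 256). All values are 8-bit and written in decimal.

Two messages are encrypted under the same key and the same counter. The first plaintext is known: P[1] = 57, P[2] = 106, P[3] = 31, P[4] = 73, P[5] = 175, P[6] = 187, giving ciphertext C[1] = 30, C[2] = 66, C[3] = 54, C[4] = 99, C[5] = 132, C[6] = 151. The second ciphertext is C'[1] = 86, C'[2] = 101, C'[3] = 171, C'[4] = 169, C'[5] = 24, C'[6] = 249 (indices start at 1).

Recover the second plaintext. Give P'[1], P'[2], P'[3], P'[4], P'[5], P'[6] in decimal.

P'[1] = 113, P'[2] = 77, P'[3] = 130, P'[4] = 131, P'[5] = 51, P'[6] = 213

In CTR with a reused counter, both messages share the same keystream S_i, so C_i ⊕ C'_i = P_i ⊕ P'_i and thus P'_i = P_i ⊕ C_i ⊕ C'_i.
P'[1]: 57 ⊕ 30 ⊕ 86 = 113.
P'[2]: 106 ⊕ 66 ⊕ 101 = 77.
P'[3]: 31 ⊕ 54 ⊕ 171 = 130.
P'[4]: 73 ⊕ 99 ⊕ 169 = 131.
P'[5]: 175 ⊕ 132 ⊕ 24 = 51.
P'[6]: 187 ⊕ 151 ⊕ 249 = 213.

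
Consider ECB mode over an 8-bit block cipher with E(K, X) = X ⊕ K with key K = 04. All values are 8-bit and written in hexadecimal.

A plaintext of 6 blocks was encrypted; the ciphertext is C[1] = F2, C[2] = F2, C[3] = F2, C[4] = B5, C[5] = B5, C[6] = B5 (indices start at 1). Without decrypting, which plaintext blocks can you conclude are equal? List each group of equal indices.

P[1] = P[2] = P[3]; P[4] = P[5] = P[6]

ECB encrypts each block independently with the same key, so equal ciphertext blocks imply equal plaintext blocks.
C[1] = C[2] = C[3] = F2, so P[1] = P[2] = P[3].
C[4] = C[5] = C[6] = B5, so P[4] = P[5] = P[6].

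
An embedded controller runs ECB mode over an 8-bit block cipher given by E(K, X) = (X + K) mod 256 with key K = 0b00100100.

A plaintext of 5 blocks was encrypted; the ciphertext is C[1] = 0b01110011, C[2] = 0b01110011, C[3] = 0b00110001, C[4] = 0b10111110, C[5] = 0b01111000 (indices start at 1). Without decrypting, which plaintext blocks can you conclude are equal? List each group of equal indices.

ECB encrypts each block independently with the same key, so equal ciphertext blocks imply equal plaintext blocks.
C[1] = C[2] = 0b01110011, so P[1] = P[2].

P[1] = P[2]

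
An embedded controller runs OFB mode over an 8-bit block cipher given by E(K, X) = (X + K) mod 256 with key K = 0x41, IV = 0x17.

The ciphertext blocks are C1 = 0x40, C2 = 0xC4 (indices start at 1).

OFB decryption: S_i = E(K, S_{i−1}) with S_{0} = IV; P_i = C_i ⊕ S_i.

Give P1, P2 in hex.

P1: S = E(K, 0x17) = 0x58; 0x40 ⊕ 0x58 = 0x18.
P2: S = E(K, 0x58) = 0x99; 0xC4 ⊕ 0x99 = 0x5D.

P1 = 0x18, P2 = 0x5D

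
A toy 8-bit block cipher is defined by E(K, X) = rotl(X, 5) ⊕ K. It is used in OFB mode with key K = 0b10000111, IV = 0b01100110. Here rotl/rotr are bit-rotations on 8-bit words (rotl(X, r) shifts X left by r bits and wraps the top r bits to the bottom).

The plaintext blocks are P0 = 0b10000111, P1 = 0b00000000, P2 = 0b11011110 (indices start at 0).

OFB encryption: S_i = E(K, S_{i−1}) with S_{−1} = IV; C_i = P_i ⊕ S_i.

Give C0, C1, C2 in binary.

C0 = 0b11001100, C1 = 0b11101110, C2 = 0b10000100

C0: S = E(K, 0b01100110) = 0b01001011; 0b10000111 ⊕ 0b01001011 = 0b11001100.
C1: S = E(K, 0b01001011) = 0b11101110; 0b00000000 ⊕ 0b11101110 = 0b11101110.
C2: S = E(K, 0b11101110) = 0b01011010; 0b11011110 ⊕ 0b01011010 = 0b10000100.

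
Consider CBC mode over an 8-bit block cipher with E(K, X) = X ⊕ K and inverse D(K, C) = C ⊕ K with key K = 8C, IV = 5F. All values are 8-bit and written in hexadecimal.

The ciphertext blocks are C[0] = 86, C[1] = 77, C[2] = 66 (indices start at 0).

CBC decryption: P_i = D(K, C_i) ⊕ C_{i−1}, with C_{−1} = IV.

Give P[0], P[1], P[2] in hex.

P[0] = 55, P[1] = 7D, P[2] = 9D

P[0]: D(K, 86) = 0A; 0A ⊕ 5F = 55.
P[1]: D(K, 77) = FB; FB ⊕ 86 = 7D.
P[2]: D(K, 66) = EA; EA ⊕ 77 = 9D.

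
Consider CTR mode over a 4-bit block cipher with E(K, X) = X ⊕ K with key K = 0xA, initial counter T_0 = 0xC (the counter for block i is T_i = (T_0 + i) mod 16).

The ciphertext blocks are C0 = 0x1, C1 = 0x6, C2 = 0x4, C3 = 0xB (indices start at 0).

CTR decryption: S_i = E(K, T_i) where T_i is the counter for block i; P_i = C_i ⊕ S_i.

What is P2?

P2 = 0x0

P2: T = 0xE, S = E(K, T) = 0x4; 0x4 ⊕ 0x4 = 0x0.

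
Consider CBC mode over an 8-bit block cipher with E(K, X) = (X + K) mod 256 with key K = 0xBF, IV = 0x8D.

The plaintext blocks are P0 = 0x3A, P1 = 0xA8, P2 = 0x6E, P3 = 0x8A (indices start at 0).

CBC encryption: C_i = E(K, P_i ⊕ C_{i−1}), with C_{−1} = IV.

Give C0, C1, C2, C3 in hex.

C0: P0 ⊕ 0x8D = 0xB7; E(K, 0xB7) = 0x76.
C1: P1 ⊕ 0x76 = 0xDE; E(K, 0xDE) = 0x9D.
C2: P2 ⊕ 0x9D = 0xF3; E(K, 0xF3) = 0xB2.
C3: P3 ⊕ 0xB2 = 0x38; E(K, 0x38) = 0xF7.

C0 = 0x76, C1 = 0x9D, C2 = 0xB2, C3 = 0xF7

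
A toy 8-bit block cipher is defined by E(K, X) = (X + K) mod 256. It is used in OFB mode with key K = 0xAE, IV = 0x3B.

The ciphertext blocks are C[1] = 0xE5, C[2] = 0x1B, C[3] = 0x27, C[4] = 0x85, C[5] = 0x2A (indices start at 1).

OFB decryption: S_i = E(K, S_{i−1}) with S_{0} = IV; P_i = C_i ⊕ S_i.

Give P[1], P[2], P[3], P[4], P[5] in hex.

P[1] = 0x0C, P[2] = 0x8C, P[3] = 0x62, P[4] = 0x76, P[5] = 0x8B

P[1]: S = E(K, 0x3B) = 0xE9; 0xE5 ⊕ 0xE9 = 0x0C.
P[2]: S = E(K, 0xE9) = 0x97; 0x1B ⊕ 0x97 = 0x8C.
P[3]: S = E(K, 0x97) = 0x45; 0x27 ⊕ 0x45 = 0x62.
P[4]: S = E(K, 0x45) = 0xF3; 0x85 ⊕ 0xF3 = 0x76.
P[5]: S = E(K, 0xF3) = 0xA1; 0x2A ⊕ 0xA1 = 0x8B.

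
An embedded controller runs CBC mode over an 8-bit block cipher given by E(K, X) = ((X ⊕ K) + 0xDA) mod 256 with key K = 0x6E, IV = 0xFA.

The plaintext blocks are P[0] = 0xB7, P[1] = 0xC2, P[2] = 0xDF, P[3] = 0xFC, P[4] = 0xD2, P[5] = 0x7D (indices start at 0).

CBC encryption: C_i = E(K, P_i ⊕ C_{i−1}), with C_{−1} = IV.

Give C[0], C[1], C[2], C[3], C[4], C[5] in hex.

C[0] = 0xFD, C[1] = 0x2B, C[2] = 0x74, C[3] = 0xC0, C[4] = 0x56, C[5] = 0x1F

C[0]: P[0] ⊕ 0xFA = 0x4D; E(K, 0x4D) = 0xFD.
C[1]: P[1] ⊕ 0xFD = 0x3F; E(K, 0x3F) = 0x2B.
C[2]: P[2] ⊕ 0x2B = 0xF4; E(K, 0xF4) = 0x74.
C[3]: P[3] ⊕ 0x74 = 0x88; E(K, 0x88) = 0xC0.
C[4]: P[4] ⊕ 0xC0 = 0x12; E(K, 0x12) = 0x56.
C[5]: P[5] ⊕ 0x56 = 0x2B; E(K, 0x2B) = 0x1F.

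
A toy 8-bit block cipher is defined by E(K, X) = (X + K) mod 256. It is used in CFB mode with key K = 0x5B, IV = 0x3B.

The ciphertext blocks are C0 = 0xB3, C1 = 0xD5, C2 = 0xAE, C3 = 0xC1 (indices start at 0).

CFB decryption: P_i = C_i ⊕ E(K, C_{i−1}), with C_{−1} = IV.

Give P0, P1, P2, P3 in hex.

P0: E(K, 0x3B) = 0x96; 0xB3 ⊕ 0x96 = 0x25.
P1: E(K, 0xB3) = 0x0E; 0xD5 ⊕ 0x0E = 0xDB.
P2: E(K, 0xD5) = 0x30; 0xAE ⊕ 0x30 = 0x9E.
P3: E(K, 0xAE) = 0x09; 0xC1 ⊕ 0x09 = 0xC8.

P0 = 0x25, P1 = 0xDB, P2 = 0x9E, P3 = 0xC8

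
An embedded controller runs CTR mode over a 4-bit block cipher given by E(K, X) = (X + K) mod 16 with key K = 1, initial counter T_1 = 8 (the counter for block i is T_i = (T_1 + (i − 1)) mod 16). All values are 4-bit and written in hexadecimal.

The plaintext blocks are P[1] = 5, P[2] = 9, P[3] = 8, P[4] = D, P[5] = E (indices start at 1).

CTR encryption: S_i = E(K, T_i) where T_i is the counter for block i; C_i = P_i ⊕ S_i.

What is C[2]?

C[1]: T = 8, S = E(K, T) = 9; 5 ⊕ 9 = C.
C[2]: T = 9, S = E(K, T) = A; 9 ⊕ A = 3.

C[2] = 3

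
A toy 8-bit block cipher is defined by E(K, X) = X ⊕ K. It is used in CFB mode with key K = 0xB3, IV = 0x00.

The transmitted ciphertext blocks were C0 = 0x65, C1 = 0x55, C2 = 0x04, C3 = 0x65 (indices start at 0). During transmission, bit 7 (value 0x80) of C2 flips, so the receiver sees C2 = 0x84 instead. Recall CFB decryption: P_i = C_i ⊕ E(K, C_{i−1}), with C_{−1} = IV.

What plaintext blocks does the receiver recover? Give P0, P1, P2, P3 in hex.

Only C2 changed, to 0x84. In CFB, a change in C_i flips the same bit in P_i and garbles P_{i+1}. Decrypting the received ciphertext:
P0: E(K, 0x00) = 0xB3; 0x65 ⊕ 0xB3 = 0xD6.
P1: E(K, 0x65) = 0xD6; 0x55 ⊕ 0xD6 = 0x83.
P2: E(K, 0x55) = 0xE6; 0x84 ⊕ 0xE6 = 0x62.
P3: E(K, 0x84) = 0x37; 0x65 ⊕ 0x37 = 0x52.
Blocks that differ from the original plaintext: P2, P3.

P0 = 0xD6, P1 = 0x83, P2 = 0x62, P3 = 0x52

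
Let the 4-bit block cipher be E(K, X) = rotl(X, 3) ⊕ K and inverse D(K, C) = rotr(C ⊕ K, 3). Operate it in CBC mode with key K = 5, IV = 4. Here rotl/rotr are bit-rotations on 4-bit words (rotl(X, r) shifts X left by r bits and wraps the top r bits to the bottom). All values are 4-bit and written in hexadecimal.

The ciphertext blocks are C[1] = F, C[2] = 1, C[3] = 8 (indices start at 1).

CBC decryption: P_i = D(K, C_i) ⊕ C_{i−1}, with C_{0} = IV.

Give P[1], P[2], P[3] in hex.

P[1]: D(K, F) = 5; 5 ⊕ 4 = 1.
P[2]: D(K, 1) = 8; 8 ⊕ F = 7.
P[3]: D(K, 8) = B; B ⊕ 1 = A.

P[1] = 1, P[2] = 7, P[3] = A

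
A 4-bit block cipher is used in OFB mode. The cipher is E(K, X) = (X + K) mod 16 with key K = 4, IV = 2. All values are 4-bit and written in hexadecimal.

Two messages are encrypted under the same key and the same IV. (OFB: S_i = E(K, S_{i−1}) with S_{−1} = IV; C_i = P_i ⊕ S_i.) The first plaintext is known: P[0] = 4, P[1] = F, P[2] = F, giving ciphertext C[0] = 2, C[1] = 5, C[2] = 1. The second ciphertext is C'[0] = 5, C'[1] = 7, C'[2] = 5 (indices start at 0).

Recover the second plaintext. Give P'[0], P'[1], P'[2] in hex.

P'[0] = 3, P'[1] = D, P'[2] = B

In OFB with a reused IV, both messages share the same keystream S_i, so C_i ⊕ C'_i = P_i ⊕ P'_i and thus P'_i = P_i ⊕ C_i ⊕ C'_i.
P'[0]: 4 ⊕ 2 ⊕ 5 = 3.
P'[1]: F ⊕ 5 ⊕ 7 = D.
P'[2]: F ⊕ 1 ⊕ 5 = B.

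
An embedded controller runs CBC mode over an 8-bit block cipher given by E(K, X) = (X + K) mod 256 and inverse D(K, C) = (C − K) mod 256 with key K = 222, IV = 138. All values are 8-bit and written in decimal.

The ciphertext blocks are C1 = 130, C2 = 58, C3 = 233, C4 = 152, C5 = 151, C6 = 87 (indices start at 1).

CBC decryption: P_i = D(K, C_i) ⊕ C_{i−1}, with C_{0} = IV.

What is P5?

P5: D(K, 151) = 185; 185 ⊕ 152 = 33.

P5 = 33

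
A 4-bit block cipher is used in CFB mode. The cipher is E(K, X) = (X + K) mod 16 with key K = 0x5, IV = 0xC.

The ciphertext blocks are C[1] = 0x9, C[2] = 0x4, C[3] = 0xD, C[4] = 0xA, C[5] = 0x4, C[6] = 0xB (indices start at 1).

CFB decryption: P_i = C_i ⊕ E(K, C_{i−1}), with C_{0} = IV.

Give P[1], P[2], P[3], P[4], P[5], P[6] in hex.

P[1] = 0x8, P[2] = 0xA, P[3] = 0x4, P[4] = 0x8, P[5] = 0xB, P[6] = 0x2

P[1]: E(K, 0xC) = 0x1; 0x9 ⊕ 0x1 = 0x8.
P[2]: E(K, 0x9) = 0xE; 0x4 ⊕ 0xE = 0xA.
P[3]: E(K, 0x4) = 0x9; 0xD ⊕ 0x9 = 0x4.
P[4]: E(K, 0xD) = 0x2; 0xA ⊕ 0x2 = 0x8.
P[5]: E(K, 0xA) = 0xF; 0x4 ⊕ 0xF = 0xB.
P[6]: E(K, 0x4) = 0x9; 0xB ⊕ 0x9 = 0x2.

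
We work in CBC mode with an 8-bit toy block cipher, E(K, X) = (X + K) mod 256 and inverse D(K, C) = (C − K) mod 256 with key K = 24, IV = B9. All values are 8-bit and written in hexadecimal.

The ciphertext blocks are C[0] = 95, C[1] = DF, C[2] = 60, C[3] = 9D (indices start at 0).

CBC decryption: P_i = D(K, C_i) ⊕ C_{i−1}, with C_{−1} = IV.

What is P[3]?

P[3]: D(K, 9D) = 79; 79 ⊕ 60 = 19.

P[3] = 19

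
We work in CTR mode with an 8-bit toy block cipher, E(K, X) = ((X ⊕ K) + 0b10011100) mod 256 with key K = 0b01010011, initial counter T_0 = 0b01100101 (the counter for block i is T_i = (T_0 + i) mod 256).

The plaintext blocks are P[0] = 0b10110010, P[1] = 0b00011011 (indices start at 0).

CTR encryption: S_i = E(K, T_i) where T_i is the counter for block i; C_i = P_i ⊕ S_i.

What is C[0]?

C[0] = 0b01100000

C[0]: T = 0b01100101, S = E(K, T) = 0b11010010; 0b10110010 ⊕ 0b11010010 = 0b01100000.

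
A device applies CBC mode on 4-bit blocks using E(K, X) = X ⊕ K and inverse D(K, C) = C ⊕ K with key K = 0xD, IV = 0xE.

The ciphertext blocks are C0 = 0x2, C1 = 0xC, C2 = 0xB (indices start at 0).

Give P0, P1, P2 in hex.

CBC decryption: P_i = D(K, C_i) ⊕ C_{i−1}, with C_{−1} = IV.
P0: D(K, 0x2) = 0xF; 0xF ⊕ 0xE = 0x1.
P1: D(K, 0xC) = 0x1; 0x1 ⊕ 0x2 = 0x3.
P2: D(K, 0xB) = 0x6; 0x6 ⊕ 0xC = 0xA.

P0 = 0x1, P1 = 0x3, P2 = 0xA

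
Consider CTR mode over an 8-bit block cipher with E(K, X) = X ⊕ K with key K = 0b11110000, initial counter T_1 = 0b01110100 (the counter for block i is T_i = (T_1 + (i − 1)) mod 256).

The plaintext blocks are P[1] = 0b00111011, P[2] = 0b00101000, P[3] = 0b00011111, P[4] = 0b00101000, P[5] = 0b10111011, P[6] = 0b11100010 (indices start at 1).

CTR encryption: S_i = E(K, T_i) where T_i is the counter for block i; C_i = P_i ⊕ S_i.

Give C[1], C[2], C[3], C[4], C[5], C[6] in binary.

C[1]: T = 0b01110100, S = E(K, T) = 0b10000100; 0b00111011 ⊕ 0b10000100 = 0b10111111.
C[2]: T = 0b01110101, S = E(K, T) = 0b10000101; 0b00101000 ⊕ 0b10000101 = 0b10101101.
C[3]: T = 0b01110110, S = E(K, T) = 0b10000110; 0b00011111 ⊕ 0b10000110 = 0b10011001.
C[4]: T = 0b01110111, S = E(K, T) = 0b10000111; 0b00101000 ⊕ 0b10000111 = 0b10101111.
C[5]: T = 0b01111000, S = E(K, T) = 0b10001000; 0b10111011 ⊕ 0b10001000 = 0b00110011.
C[6]: T = 0b01111001, S = E(K, T) = 0b10001001; 0b11100010 ⊕ 0b10001001 = 0b01101011.

C[1] = 0b10111111, C[2] = 0b10101101, C[3] = 0b10011001, C[4] = 0b10101111, C[5] = 0b00110011, C[6] = 0b01101011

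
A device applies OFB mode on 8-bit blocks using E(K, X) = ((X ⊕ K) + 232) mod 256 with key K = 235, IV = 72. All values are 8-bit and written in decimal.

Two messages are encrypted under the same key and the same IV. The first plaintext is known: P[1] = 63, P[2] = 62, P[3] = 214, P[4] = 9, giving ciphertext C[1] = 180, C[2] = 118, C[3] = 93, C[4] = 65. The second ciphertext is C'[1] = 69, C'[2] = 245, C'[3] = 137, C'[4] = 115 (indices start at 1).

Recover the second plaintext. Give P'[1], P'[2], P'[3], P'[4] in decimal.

In OFB with a reused IV, both messages share the same keystream S_i, so C_i ⊕ C'_i = P_i ⊕ P'_i and thus P'_i = P_i ⊕ C_i ⊕ C'_i.
P'[1]: 63 ⊕ 180 ⊕ 69 = 206.
P'[2]: 62 ⊕ 118 ⊕ 245 = 189.
P'[3]: 214 ⊕ 93 ⊕ 137 = 2.
P'[4]: 9 ⊕ 65 ⊕ 115 = 59.

P'[1] = 206, P'[2] = 189, P'[3] = 2, P'[4] = 59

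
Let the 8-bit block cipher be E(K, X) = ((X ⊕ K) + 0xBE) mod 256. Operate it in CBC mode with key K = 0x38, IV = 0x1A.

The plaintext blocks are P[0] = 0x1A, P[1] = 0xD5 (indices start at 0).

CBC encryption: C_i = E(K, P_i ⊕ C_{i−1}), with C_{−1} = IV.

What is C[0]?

C[0] = 0xF6

C[0]: P[0] ⊕ 0x1A = 0x00; E(K, 0x00) = 0xF6.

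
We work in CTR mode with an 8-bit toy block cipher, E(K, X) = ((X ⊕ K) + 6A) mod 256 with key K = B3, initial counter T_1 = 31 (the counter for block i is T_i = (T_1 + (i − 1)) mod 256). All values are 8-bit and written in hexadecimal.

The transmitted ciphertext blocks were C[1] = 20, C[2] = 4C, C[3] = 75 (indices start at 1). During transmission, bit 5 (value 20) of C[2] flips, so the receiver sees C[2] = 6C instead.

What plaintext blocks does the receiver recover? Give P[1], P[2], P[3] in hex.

CTR decryption: S_i = E(K, T_i) where T_i is the counter for block i; P_i = C_i ⊕ S_i.
Only C[2] changed, to 6C. In CTR, a change in C_i flips the same bit in P_i only; the keystream is unaffected. Decrypting the received ciphertext:
P[1]: T = 31, S = E(K, T) = EC; 20 ⊕ EC = CC.
P[2]: T = 32, S = E(K, T) = EB; 6C ⊕ EB = 87.
P[3]: T = 33, S = E(K, T) = EA; 75 ⊕ EA = 9F.
Blocks that differ from the original plaintext: P[2].

P[1] = CC, P[2] = 87, P[3] = 9F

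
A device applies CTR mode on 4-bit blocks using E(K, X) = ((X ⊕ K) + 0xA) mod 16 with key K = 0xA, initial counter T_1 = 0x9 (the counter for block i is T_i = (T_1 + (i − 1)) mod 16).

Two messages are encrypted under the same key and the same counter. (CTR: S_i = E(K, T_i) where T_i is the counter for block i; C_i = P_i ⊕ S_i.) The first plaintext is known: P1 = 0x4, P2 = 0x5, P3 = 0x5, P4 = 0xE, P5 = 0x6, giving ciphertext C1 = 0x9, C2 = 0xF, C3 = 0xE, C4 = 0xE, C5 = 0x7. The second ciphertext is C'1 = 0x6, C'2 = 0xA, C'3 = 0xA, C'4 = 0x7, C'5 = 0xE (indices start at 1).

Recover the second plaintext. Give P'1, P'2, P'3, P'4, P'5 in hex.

P'1 = 0xB, P'2 = 0x0, P'3 = 0x1, P'4 = 0x7, P'5 = 0xF

In CTR with a reused counter, both messages share the same keystream S_i, so C_i ⊕ C'_i = P_i ⊕ P'_i and thus P'_i = P_i ⊕ C_i ⊕ C'_i.
P'1: 0x4 ⊕ 0x9 ⊕ 0x6 = 0xB.
P'2: 0x5 ⊕ 0xF ⊕ 0xA = 0x0.
P'3: 0x5 ⊕ 0xE ⊕ 0xA = 0x1.
P'4: 0xE ⊕ 0xE ⊕ 0x7 = 0x7.
P'5: 0x6 ⊕ 0x7 ⊕ 0xE = 0xF.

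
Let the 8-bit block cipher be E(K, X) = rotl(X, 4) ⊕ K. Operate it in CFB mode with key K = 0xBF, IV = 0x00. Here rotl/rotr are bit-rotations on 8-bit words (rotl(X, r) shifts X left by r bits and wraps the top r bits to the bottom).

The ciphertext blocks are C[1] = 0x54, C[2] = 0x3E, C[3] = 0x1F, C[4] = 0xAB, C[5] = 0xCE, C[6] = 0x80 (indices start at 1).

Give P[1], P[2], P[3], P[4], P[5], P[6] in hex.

P[1] = 0xEB, P[2] = 0xC4, P[3] = 0x43, P[4] = 0xE5, P[5] = 0xCB, P[6] = 0xD3

CFB decryption: P_i = C_i ⊕ E(K, C_{i−1}), with C_{0} = IV.
P[1]: E(K, 0x00) = 0xBF; 0x54 ⊕ 0xBF = 0xEB.
P[2]: E(K, 0x54) = 0xFA; 0x3E ⊕ 0xFA = 0xC4.
P[3]: E(K, 0x3E) = 0x5C; 0x1F ⊕ 0x5C = 0x43.
P[4]: E(K, 0x1F) = 0x4E; 0xAB ⊕ 0x4E = 0xE5.
P[5]: E(K, 0xAB) = 0x05; 0xCE ⊕ 0x05 = 0xCB.
P[6]: E(K, 0xCE) = 0x53; 0x80 ⊕ 0x53 = 0xD3.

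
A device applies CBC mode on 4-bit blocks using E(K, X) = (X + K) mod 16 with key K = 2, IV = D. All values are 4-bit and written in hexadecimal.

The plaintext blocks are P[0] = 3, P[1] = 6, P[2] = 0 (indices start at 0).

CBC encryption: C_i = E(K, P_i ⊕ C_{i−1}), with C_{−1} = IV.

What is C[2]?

C[0]: P[0] ⊕ D = E; E(K, E) = 0.
C[1]: P[1] ⊕ 0 = 6; E(K, 6) = 8.
C[2]: P[2] ⊕ 8 = 8; E(K, 8) = A.

C[2] = A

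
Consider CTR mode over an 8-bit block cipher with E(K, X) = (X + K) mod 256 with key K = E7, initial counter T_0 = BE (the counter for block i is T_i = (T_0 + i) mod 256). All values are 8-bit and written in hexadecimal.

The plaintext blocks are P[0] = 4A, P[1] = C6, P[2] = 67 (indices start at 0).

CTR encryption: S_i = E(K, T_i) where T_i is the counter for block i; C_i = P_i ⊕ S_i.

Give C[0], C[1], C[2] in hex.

C[0] = EF, C[1] = 60, C[2] = C0

C[0]: T = BE, S = E(K, T) = A5; 4A ⊕ A5 = EF.
C[1]: T = BF, S = E(K, T) = A6; C6 ⊕ A6 = 60.
C[2]: T = C0, S = E(K, T) = A7; 67 ⊕ A7 = C0.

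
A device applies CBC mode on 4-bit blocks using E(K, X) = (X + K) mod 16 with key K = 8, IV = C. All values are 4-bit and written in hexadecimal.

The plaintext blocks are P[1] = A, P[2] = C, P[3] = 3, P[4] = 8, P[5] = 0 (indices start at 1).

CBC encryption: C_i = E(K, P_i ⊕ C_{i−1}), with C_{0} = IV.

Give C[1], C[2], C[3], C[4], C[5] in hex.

C[1] = E, C[2] = A, C[3] = 1, C[4] = 1, C[5] = 9

C[1]: P[1] ⊕ C = 6; E(K, 6) = E.
C[2]: P[2] ⊕ E = 2; E(K, 2) = A.
C[3]: P[3] ⊕ A = 9; E(K, 9) = 1.
C[4]: P[4] ⊕ 1 = 9; E(K, 9) = 1.
C[5]: P[5] ⊕ 1 = 1; E(K, 1) = 9.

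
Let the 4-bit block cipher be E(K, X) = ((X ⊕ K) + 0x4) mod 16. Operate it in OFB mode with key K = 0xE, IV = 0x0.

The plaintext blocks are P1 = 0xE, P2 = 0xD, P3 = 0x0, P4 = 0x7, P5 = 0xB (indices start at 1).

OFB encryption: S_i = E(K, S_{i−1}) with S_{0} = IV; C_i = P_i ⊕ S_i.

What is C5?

C5 = 0x9

C1: S = E(K, 0x0) = 0x2; 0xE ⊕ 0x2 = 0xC.
C2: S = E(K, 0x2) = 0x0; 0xD ⊕ 0x0 = 0xD.
C3: S = E(K, 0x0) = 0x2; 0x0 ⊕ 0x2 = 0x2.
C4: S = E(K, 0x2) = 0x0; 0x7 ⊕ 0x0 = 0x7.
C5: S = E(K, 0x0) = 0x2; 0xB ⊕ 0x2 = 0x9.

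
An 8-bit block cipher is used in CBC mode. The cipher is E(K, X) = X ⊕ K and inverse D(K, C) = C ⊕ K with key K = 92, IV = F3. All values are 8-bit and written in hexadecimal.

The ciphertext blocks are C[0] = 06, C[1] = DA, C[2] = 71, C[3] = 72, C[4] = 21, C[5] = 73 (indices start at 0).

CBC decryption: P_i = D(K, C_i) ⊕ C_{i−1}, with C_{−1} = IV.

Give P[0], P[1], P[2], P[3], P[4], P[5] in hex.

P[0]: D(K, 06) = 94; 94 ⊕ F3 = 67.
P[1]: D(K, DA) = 48; 48 ⊕ 06 = 4E.
P[2]: D(K, 71) = E3; E3 ⊕ DA = 39.
P[3]: D(K, 72) = E0; E0 ⊕ 71 = 91.
P[4]: D(K, 21) = B3; B3 ⊕ 72 = C1.
P[5]: D(K, 73) = E1; E1 ⊕ 21 = C0.

P[0] = 67, P[1] = 4E, P[2] = 39, P[3] = 91, P[4] = C1, P[5] = C0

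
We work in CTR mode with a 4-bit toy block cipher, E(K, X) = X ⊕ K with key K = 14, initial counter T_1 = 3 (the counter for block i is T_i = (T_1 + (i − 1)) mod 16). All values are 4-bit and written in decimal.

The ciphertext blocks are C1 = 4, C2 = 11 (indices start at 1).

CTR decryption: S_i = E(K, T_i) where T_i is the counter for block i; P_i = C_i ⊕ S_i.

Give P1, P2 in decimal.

P1 = 9, P2 = 1

P1: T = 3, S = E(K, T) = 13; 4 ⊕ 13 = 9.
P2: T = 4, S = E(K, T) = 10; 11 ⊕ 10 = 1.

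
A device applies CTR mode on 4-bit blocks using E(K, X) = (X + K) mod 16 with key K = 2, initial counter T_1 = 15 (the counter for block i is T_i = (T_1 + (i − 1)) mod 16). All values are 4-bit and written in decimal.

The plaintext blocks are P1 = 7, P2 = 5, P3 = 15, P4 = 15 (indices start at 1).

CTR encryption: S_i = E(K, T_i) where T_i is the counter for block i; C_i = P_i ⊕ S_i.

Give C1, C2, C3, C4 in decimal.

C1: T = 15, S = E(K, T) = 1; 7 ⊕ 1 = 6.
C2: T = 0, S = E(K, T) = 2; 5 ⊕ 2 = 7.
C3: T = 1, S = E(K, T) = 3; 15 ⊕ 3 = 12.
C4: T = 2, S = E(K, T) = 4; 15 ⊕ 4 = 11.

C1 = 6, C2 = 7, C3 = 12, C4 = 11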